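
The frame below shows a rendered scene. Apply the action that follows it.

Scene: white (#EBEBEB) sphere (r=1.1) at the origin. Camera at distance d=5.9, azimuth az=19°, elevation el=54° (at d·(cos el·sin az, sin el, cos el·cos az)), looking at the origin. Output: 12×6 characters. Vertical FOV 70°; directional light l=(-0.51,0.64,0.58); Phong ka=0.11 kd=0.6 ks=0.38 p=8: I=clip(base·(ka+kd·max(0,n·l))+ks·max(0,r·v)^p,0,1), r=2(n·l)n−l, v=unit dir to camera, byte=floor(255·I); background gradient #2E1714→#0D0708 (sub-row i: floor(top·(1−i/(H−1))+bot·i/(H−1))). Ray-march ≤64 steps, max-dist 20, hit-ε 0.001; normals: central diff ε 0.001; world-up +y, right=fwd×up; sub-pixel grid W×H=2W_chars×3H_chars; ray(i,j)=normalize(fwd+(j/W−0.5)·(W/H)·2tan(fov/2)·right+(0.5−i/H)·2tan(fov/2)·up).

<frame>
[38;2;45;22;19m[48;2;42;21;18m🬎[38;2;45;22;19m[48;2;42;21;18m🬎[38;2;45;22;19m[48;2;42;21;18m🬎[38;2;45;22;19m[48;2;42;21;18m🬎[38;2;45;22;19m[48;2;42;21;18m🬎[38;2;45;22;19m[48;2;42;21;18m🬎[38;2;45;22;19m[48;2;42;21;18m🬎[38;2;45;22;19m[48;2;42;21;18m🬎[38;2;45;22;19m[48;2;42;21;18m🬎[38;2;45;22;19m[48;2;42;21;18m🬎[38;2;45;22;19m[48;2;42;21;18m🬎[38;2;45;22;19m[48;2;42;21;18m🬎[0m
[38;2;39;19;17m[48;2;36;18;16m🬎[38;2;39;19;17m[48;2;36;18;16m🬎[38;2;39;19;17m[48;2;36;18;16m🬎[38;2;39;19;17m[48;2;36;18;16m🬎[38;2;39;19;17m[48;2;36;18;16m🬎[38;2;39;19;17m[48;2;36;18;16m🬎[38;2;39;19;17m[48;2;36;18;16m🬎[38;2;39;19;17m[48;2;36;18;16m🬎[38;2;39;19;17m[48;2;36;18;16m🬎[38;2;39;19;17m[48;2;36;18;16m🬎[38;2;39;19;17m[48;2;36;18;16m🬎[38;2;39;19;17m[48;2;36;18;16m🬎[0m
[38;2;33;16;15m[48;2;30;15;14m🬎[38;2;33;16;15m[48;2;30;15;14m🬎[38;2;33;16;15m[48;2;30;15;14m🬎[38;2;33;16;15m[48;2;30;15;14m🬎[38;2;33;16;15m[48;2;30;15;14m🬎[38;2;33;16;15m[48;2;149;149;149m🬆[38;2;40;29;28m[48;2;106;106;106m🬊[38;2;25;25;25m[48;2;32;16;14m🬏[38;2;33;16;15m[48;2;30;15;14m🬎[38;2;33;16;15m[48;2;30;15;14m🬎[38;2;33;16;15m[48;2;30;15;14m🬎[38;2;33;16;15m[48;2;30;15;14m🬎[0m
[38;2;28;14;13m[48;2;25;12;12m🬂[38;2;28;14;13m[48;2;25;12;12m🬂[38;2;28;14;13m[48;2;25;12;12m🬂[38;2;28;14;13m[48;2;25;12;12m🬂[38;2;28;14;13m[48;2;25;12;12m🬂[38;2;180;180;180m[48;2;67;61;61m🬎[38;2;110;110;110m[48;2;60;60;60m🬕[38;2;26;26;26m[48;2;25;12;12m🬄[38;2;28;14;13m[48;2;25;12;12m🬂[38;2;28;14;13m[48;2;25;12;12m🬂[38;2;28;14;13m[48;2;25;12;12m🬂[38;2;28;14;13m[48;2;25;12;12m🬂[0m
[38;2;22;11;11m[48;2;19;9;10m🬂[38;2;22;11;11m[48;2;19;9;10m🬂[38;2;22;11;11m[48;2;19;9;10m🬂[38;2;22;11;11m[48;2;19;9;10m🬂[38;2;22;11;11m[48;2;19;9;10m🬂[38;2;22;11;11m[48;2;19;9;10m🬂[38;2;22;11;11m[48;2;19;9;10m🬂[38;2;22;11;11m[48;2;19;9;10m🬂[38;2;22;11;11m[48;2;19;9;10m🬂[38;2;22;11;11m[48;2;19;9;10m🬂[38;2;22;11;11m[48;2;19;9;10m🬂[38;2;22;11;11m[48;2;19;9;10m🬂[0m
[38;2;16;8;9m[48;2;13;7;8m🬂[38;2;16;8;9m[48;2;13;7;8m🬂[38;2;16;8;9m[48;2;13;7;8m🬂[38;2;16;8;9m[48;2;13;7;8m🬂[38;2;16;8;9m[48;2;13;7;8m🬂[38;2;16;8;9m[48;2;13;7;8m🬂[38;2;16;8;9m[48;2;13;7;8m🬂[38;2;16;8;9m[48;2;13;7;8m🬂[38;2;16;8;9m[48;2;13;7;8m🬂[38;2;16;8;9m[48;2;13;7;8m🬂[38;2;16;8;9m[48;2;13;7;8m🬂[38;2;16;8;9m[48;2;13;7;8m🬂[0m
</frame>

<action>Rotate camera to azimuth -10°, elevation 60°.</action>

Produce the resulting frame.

<frame>
[38;2;45;22;19m[48;2;42;21;18m🬎[38;2;45;22;19m[48;2;42;21;18m🬎[38;2;45;22;19m[48;2;42;21;18m🬎[38;2;45;22;19m[48;2;42;21;18m🬎[38;2;45;22;19m[48;2;42;21;18m🬎[38;2;45;22;19m[48;2;42;21;18m🬎[38;2;45;22;19m[48;2;42;21;18m🬎[38;2;45;22;19m[48;2;42;21;18m🬎[38;2;45;22;19m[48;2;42;21;18m🬎[38;2;45;22;19m[48;2;42;21;18m🬎[38;2;45;22;19m[48;2;42;21;18m🬎[38;2;45;22;19m[48;2;42;21;18m🬎[0m
[38;2;39;19;17m[48;2;36;18;16m🬎[38;2;39;19;17m[48;2;36;18;16m🬎[38;2;39;19;17m[48;2;36;18;16m🬎[38;2;39;19;17m[48;2;36;18;16m🬎[38;2;39;19;17m[48;2;36;18;16m🬎[38;2;39;19;17m[48;2;36;18;16m🬎[38;2;39;19;17m[48;2;36;18;16m🬎[38;2;39;19;17m[48;2;36;18;16m🬎[38;2;39;19;17m[48;2;36;18;16m🬎[38;2;39;19;17m[48;2;36;18;16m🬎[38;2;39;19;17m[48;2;36;18;16m🬎[38;2;39;19;17m[48;2;36;18;16m🬎[0m
[38;2;33;16;15m[48;2;30;15;14m🬎[38;2;33;16;15m[48;2;30;15;14m🬎[38;2;33;16;15m[48;2;30;15;14m🬎[38;2;33;16;15m[48;2;30;15;14m🬎[38;2;33;16;15m[48;2;30;15;14m🬎[38;2;33;16;15m[48;2;117;117;117m🬆[38;2;38;26;25m[48;2;105;105;105m🬊[38;2;38;38;38m[48;2;32;16;14m🬏[38;2;33;16;15m[48;2;30;15;14m🬎[38;2;33;16;15m[48;2;30;15;14m🬎[38;2;33;16;15m[48;2;30;15;14m🬎[38;2;33;16;15m[48;2;30;15;14m🬎[0m
[38;2;28;14;13m[48;2;25;12;12m🬂[38;2;28;14;13m[48;2;25;12;12m🬂[38;2;28;14;13m[48;2;25;12;12m🬂[38;2;28;14;13m[48;2;25;12;12m🬂[38;2;28;14;13m[48;2;25;12;12m🬂[38;2;166;166;166m[48;2;24;12;12m🬬[38;2;179;179;179m[48;2;121;121;121m🬄[38;2;67;67;67m[48;2;25;12;12m🬄[38;2;28;14;13m[48;2;25;12;12m🬂[38;2;28;14;13m[48;2;25;12;12m🬂[38;2;28;14;13m[48;2;25;12;12m🬂[38;2;28;14;13m[48;2;25;12;12m🬂[0m
[38;2;22;11;11m[48;2;19;9;10m🬂[38;2;22;11;11m[48;2;19;9;10m🬂[38;2;22;11;11m[48;2;19;9;10m🬂[38;2;22;11;11m[48;2;19;9;10m🬂[38;2;22;11;11m[48;2;19;9;10m🬂[38;2;22;11;11m[48;2;19;9;10m🬂[38;2;22;11;11m[48;2;19;9;10m🬂[38;2;22;11;11m[48;2;19;9;10m🬂[38;2;22;11;11m[48;2;19;9;10m🬂[38;2;22;11;11m[48;2;19;9;10m🬂[38;2;22;11;11m[48;2;19;9;10m🬂[38;2;22;11;11m[48;2;19;9;10m🬂[0m
[38;2;16;8;9m[48;2;13;7;8m🬂[38;2;16;8;9m[48;2;13;7;8m🬂[38;2;16;8;9m[48;2;13;7;8m🬂[38;2;16;8;9m[48;2;13;7;8m🬂[38;2;16;8;9m[48;2;13;7;8m🬂[38;2;16;8;9m[48;2;13;7;8m🬂[38;2;16;8;9m[48;2;13;7;8m🬂[38;2;16;8;9m[48;2;13;7;8m🬂[38;2;16;8;9m[48;2;13;7;8m🬂[38;2;16;8;9m[48;2;13;7;8m🬂[38;2;16;8;9m[48;2;13;7;8m🬂[38;2;16;8;9m[48;2;13;7;8m🬂[0m
</frame>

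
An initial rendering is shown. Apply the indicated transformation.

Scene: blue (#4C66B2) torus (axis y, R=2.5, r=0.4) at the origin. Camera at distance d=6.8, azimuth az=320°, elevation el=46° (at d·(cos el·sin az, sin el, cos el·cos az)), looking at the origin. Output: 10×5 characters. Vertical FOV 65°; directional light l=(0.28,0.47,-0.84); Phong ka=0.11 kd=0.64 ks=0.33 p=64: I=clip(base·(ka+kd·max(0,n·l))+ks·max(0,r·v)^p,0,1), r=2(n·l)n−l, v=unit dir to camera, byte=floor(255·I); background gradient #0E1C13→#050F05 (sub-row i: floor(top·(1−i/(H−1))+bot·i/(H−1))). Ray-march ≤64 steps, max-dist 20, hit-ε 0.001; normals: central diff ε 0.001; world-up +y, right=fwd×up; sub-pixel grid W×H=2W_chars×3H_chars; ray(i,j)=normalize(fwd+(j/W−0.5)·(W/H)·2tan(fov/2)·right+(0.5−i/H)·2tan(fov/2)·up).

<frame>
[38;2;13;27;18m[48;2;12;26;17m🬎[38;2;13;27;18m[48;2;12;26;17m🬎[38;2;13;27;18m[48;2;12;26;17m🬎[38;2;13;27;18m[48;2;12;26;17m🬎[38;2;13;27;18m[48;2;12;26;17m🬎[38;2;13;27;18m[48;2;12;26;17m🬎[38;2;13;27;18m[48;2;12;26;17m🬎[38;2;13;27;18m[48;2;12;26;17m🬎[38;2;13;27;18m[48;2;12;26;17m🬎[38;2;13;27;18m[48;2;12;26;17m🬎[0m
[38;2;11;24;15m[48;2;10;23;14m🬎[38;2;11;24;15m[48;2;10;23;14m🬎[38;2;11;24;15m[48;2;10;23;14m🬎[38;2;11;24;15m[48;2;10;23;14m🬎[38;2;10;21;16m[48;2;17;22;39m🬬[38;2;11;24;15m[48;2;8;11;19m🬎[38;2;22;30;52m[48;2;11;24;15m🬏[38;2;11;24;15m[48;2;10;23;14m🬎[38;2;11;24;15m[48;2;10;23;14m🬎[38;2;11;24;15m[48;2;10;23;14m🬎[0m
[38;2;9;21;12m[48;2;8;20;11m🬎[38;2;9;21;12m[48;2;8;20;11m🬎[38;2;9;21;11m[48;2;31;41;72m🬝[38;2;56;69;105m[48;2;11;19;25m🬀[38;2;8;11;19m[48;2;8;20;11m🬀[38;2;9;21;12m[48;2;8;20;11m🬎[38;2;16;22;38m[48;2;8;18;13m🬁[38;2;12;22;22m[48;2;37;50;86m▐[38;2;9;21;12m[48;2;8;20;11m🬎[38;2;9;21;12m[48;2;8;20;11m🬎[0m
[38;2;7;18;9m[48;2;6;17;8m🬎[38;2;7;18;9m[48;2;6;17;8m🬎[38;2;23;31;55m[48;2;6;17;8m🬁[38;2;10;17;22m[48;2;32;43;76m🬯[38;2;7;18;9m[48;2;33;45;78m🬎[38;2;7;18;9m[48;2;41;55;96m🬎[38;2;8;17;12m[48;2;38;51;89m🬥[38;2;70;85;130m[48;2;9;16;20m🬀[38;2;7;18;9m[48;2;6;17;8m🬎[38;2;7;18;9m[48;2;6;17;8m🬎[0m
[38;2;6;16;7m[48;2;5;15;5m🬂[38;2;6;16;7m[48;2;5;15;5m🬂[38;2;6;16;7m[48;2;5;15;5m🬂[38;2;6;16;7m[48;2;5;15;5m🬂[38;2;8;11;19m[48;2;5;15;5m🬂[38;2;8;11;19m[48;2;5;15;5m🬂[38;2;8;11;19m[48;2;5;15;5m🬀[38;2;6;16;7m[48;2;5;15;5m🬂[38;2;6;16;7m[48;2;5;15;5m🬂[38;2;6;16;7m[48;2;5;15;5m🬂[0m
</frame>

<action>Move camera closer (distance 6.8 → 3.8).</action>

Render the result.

<frame>
[38;2;13;27;18m[48;2;12;26;17m🬎[38;2;13;27;18m[48;2;12;26;17m🬎[38;2;13;27;18m[48;2;12;26;17m🬎[38;2;13;27;18m[48;2;12;26;17m🬎[38;2;13;27;18m[48;2;12;26;17m🬎[38;2;13;27;18m[48;2;12;26;17m🬎[38;2;13;27;18m[48;2;12;26;17m🬎[38;2;13;27;18m[48;2;12;26;17m🬎[38;2;13;27;18m[48;2;12;26;17m🬎[38;2;13;27;18m[48;2;12;26;17m🬎[0m
[38;2;11;24;15m[48;2;10;23;14m🬎[38;2;11;24;15m[48;2;36;48;84m🬝[38;2;49;58;84m[48;2;11;20;19m🬇[38;2;12;25;16m[48;2;8;11;19m🬂[38;2;60;71;103m[48;2;11;19;23m🬀[38;2;20;26;47m[48;2;9;17;16m🬂[38;2;31;42;73m[48;2;9;16;17m🬀[38;2;29;39;69m[48;2;12;20;25m🬇[38;2;11;24;15m[48;2;28;38;68m🬎[38;2;11;24;15m[48;2;10;23;14m🬎[0m
[38;2;32;43;75m[48;2;9;21;11m🬦[38;2;26;35;61m[48;2;10;14;25m▌[38;2;8;11;19m[48;2;8;20;11m🬆[38;2;9;21;12m[48;2;8;20;11m🬎[38;2;9;21;12m[48;2;8;20;11m🬎[38;2;9;21;12m[48;2;8;20;11m🬎[38;2;9;21;12m[48;2;8;20;11m🬎[38;2;8;20;11m[48;2;8;11;19m🬺[38;2;10;18;20m[48;2;30;41;72m🬓[38;2;27;38;61m[48;2;106;120;161m🬬[0m
[38;2;30;40;70m[48;2;34;44;77m🬕[38;2;9;12;21m[48;2;27;37;65m🬉[38;2;7;18;9m[48;2;6;17;8m🬎[38;2;7;18;9m[48;2;6;17;8m🬎[38;2;7;18;9m[48;2;6;17;8m🬎[38;2;7;18;9m[48;2;6;17;8m🬎[38;2;7;18;9m[48;2;6;17;8m🬎[38;2;7;18;9m[48;2;6;17;8m🬎[38;2;7;18;9m[48;2;40;55;96m▌[38;2;73;90;137m[48;2;39;52;91m▌[0m
[38;2;29;39;68m[48;2;20;27;47m🬨[38;2;38;52;89m[48;2;32;44;76m🬬[38;2;5;15;6m[48;2;43;57;100m🬊[38;2;6;16;7m[48;2;5;15;5m🬂[38;2;6;16;7m[48;2;5;15;5m🬂[38;2;6;16;7m[48;2;5;15;5m🬂[38;2;6;16;7m[48;2;5;15;5m🬂[38;2;5;15;6m[48;2;56;75;131m🬝[38;2;6;16;7m[48;2;51;68;119m🬀[38;2;41;56;97m[48;2;28;38;67m🬆[0m
</frame>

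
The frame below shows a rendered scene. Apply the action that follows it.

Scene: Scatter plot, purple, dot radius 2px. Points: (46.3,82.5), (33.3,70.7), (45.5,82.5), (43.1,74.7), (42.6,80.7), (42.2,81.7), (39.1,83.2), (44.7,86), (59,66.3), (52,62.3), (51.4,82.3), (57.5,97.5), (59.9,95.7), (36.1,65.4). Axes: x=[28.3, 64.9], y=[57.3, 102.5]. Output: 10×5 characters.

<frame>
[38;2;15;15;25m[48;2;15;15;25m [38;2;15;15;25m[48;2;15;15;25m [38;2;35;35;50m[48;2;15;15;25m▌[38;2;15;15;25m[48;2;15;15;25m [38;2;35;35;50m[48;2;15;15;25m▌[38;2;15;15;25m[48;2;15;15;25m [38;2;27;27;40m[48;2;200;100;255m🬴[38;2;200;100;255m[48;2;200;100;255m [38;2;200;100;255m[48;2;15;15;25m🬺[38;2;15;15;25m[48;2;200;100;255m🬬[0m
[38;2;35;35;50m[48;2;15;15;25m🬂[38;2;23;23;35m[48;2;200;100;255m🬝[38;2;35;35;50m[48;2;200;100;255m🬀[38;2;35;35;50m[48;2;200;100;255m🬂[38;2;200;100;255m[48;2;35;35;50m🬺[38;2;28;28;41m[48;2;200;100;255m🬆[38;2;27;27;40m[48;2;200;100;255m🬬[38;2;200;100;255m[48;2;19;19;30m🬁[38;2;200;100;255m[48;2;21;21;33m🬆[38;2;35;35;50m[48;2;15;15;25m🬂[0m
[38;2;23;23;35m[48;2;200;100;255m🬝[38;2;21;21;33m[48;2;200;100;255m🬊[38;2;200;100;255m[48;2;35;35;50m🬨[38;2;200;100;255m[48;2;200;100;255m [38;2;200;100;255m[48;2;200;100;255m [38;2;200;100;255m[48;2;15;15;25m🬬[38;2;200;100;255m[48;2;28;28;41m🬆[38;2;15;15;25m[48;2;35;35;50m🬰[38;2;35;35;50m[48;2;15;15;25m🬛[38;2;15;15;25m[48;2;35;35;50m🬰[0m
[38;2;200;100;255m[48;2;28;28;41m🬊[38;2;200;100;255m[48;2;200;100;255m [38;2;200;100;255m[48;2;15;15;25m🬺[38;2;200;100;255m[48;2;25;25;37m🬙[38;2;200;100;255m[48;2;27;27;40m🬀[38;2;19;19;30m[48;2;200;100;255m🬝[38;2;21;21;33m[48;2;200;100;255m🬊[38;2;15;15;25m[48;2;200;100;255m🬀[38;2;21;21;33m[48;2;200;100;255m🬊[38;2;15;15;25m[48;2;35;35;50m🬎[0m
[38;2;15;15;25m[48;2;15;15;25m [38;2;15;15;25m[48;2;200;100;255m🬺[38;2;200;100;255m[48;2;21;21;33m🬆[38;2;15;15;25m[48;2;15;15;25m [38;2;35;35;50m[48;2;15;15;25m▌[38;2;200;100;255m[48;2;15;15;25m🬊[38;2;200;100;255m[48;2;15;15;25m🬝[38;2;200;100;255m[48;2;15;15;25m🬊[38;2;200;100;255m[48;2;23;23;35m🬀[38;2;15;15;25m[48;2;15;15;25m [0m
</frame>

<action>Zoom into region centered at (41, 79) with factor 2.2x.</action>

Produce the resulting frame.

<frame>
[38;2;15;15;25m[48;2;15;15;25m [38;2;15;15;25m[48;2;15;15;25m [38;2;35;35;50m[48;2;15;15;25m▌[38;2;15;15;25m[48;2;200;100;255m🬝[38;2;35;35;50m[48;2;15;15;25m▌[38;2;15;15;25m[48;2;200;100;255m🬝[38;2;35;35;50m[48;2;200;100;255m🬀[38;2;15;15;25m[48;2;200;100;255m🬊[38;2;35;35;50m[48;2;15;15;25m▌[38;2;15;15;25m[48;2;15;15;25m [0m
[38;2;35;35;50m[48;2;15;15;25m🬂[38;2;35;35;50m[48;2;15;15;25m🬂[38;2;200;100;255m[48;2;31;31;45m🬇[38;2;200;100;255m[48;2;200;100;255m [38;2;200;100;255m[48;2;35;35;50m🬺[38;2;200;100;255m[48;2;200;100;255m [38;2;200;100;255m[48;2;200;100;255m [38;2;200;100;255m[48;2;200;100;255m [38;2;200;100;255m[48;2;25;25;37m🬛[38;2;35;35;50m[48;2;15;15;25m🬂[0m
[38;2;15;15;25m[48;2;35;35;50m🬰[38;2;15;15;25m[48;2;35;35;50m🬰[38;2;35;35;50m[48;2;15;15;25m🬛[38;2;23;23;35m[48;2;200;100;255m🬺[38;2;200;100;255m[48;2;31;31;45m🬁[38;2;200;100;255m[48;2;200;100;255m [38;2;200;100;255m[48;2;25;25;37m🬐[38;2;200;100;255m[48;2;25;25;37m🬂[38;2;35;35;50m[48;2;15;15;25m🬛[38;2;15;15;25m[48;2;35;35;50m🬰[0m
[38;2;15;15;25m[48;2;200;100;255m🬊[38;2;15;15;25m[48;2;35;35;50m🬎[38;2;35;35;50m[48;2;15;15;25m🬲[38;2;15;15;25m[48;2;35;35;50m🬎[38;2;200;100;255m[48;2;31;31;45m🬁[38;2;200;100;255m[48;2;35;35;50m🬬[38;2;200;100;255m[48;2;28;28;41m🬆[38;2;15;15;25m[48;2;35;35;50m🬎[38;2;35;35;50m[48;2;15;15;25m🬲[38;2;15;15;25m[48;2;35;35;50m🬎[0m
[38;2;200;100;255m[48;2;15;15;25m🬝[38;2;200;100;255m[48;2;15;15;25m🬀[38;2;35;35;50m[48;2;15;15;25m▌[38;2;15;15;25m[48;2;15;15;25m [38;2;35;35;50m[48;2;15;15;25m▌[38;2;15;15;25m[48;2;15;15;25m [38;2;35;35;50m[48;2;15;15;25m▌[38;2;15;15;25m[48;2;15;15;25m [38;2;35;35;50m[48;2;15;15;25m▌[38;2;15;15;25m[48;2;15;15;25m [0m
</frame>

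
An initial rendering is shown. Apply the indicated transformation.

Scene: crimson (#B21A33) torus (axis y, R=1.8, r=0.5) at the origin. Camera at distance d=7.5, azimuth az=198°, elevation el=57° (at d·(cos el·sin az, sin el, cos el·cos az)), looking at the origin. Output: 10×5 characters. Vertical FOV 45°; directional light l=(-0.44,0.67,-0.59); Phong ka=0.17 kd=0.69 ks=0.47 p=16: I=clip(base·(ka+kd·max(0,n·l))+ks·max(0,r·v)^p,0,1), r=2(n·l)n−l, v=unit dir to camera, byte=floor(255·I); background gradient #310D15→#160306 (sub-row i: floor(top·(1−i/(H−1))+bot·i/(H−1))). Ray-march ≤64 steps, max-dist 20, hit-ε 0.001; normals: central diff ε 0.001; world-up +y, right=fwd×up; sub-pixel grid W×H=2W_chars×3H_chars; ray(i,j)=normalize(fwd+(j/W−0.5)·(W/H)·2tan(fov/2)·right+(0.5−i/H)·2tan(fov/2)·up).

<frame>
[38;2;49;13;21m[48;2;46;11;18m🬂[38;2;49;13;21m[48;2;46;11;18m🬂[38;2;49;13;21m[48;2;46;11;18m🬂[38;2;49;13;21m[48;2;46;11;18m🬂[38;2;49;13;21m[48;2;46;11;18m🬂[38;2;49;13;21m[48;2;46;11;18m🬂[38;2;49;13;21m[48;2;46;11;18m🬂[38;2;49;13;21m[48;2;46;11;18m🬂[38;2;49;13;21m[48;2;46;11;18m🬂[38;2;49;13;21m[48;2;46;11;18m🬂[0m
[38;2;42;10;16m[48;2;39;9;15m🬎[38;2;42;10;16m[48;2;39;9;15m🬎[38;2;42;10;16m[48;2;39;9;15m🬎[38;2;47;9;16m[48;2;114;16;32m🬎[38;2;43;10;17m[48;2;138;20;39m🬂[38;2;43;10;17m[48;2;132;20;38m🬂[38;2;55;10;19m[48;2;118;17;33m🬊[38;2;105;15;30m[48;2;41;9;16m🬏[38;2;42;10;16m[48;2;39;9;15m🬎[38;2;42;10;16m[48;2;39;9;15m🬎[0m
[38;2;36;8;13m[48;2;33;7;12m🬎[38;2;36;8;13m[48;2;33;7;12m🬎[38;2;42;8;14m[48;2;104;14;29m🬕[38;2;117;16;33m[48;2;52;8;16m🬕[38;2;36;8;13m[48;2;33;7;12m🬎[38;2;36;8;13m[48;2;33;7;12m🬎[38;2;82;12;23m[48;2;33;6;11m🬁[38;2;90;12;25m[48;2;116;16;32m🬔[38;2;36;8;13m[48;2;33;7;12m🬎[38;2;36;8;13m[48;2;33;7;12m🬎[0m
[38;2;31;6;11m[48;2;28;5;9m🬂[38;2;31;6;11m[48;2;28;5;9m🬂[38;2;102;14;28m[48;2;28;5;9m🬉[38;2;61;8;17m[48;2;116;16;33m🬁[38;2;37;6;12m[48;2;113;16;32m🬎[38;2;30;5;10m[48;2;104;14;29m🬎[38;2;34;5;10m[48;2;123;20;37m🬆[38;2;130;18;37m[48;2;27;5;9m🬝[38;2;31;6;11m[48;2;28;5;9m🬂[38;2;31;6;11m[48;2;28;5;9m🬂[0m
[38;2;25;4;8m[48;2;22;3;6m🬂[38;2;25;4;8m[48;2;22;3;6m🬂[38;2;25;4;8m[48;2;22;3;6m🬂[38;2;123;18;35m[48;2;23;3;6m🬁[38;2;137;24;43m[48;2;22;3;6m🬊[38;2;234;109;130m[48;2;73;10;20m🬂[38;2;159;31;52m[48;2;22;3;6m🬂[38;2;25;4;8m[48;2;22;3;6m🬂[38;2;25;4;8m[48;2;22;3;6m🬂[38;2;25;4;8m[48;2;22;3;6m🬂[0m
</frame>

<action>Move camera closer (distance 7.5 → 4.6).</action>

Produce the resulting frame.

<frame>
[38;2;49;13;21m[48;2;46;11;18m🬂[38;2;49;13;21m[48;2;46;11;18m🬂[38;2;49;13;21m[48;2;46;11;18m🬂[38;2;48;12;20m[48;2;115;16;32m🬎[38;2;55;12;20m[48;2;142;20;40m🬎[38;2;66;12;22m[48;2;142;21;41m🬎[38;2;48;12;20m[48;2;127;18;36m🬎[38;2;107;15;30m[48;2;47;12;19m🬏[38;2;49;13;21m[48;2;46;11;18m🬂[38;2;49;13;21m[48;2;46;11;18m🬂[0m
[38;2;42;10;16m[48;2;39;9;15m🬎[38;2;42;10;16m[48;2;97;14;27m🬆[38;2;88;12;25m[48;2;128;18;36m🬀[38;2;146;23;43m[48;2;94;13;26m🬎[38;2;193;64;85m[48;2;78;13;24m🬂[38;2;148;26;46m[48;2;67;11;21m🬂[38;2;117;16;33m[48;2;37;7;12m🬎[38;2;114;16;32m[48;2;78;11;22m🬎[38;2;43;10;17m[48;2;106;15;30m🬁[38;2;108;15;30m[48;2;41;9;16m🬏[0m
[38;2;35;7;13m[48;2;91;13;26m🬕[38;2;109;15;31m[48;2;116;16;33m🬲[38;2;103;14;29m[48;2;51;8;16m🬕[38;2;36;8;13m[48;2;33;7;12m🬎[38;2;36;8;13m[48;2;33;7;12m🬎[38;2;36;8;13m[48;2;33;7;12m🬎[38;2;36;8;13m[48;2;33;7;12m🬎[38;2;53;7;15m[48;2;33;6;11m🬁[38;2;89;12;25m[48;2;52;7;14m🬨[38;2;37;8;14m[48;2;116;16;33m🬁[0m
[38;2;103;15;29m[48;2;29;5;10m▐[38;2;105;15;29m[48;2;113;16;32m🬉[38;2;38;6;11m[48;2;83;11;23m🬉[38;2;31;6;11m[48;2;28;4;9m🬂[38;2;31;6;11m[48;2;28;5;9m🬂[38;2;31;6;11m[48;2;28;5;9m🬂[38;2;31;6;11m[48;2;28;5;9m🬂[38;2;30;5;9m[48;2;45;6;13m🬝[38;2;52;7;15m[48;2;93;13;26m🬄[38;2;117;16;33m[48;2;132;19;37m🬄[0m
[38;2;93;13;26m[48;2;23;3;6m🬁[38;2;96;14;27m[48;2;120;17;34m🬏[38;2;100;14;28m[48;2;121;17;34m🬂[38;2;51;6;14m[48;2;102;14;29m🬂[38;2;34;5;10m[48;2;89;12;25m🬊[38;2;36;5;10m[48;2;96;14;27m🬎[38;2;38;5;11m[48;2;96;14;27m🬆[38;2;75;10;21m[48;2;124;19;36m🬆[38;2;119;17;34m[48;2;146;23;43m🬆[38;2;138;19;39m[48;2;22;3;6m🬕[0m
</frame>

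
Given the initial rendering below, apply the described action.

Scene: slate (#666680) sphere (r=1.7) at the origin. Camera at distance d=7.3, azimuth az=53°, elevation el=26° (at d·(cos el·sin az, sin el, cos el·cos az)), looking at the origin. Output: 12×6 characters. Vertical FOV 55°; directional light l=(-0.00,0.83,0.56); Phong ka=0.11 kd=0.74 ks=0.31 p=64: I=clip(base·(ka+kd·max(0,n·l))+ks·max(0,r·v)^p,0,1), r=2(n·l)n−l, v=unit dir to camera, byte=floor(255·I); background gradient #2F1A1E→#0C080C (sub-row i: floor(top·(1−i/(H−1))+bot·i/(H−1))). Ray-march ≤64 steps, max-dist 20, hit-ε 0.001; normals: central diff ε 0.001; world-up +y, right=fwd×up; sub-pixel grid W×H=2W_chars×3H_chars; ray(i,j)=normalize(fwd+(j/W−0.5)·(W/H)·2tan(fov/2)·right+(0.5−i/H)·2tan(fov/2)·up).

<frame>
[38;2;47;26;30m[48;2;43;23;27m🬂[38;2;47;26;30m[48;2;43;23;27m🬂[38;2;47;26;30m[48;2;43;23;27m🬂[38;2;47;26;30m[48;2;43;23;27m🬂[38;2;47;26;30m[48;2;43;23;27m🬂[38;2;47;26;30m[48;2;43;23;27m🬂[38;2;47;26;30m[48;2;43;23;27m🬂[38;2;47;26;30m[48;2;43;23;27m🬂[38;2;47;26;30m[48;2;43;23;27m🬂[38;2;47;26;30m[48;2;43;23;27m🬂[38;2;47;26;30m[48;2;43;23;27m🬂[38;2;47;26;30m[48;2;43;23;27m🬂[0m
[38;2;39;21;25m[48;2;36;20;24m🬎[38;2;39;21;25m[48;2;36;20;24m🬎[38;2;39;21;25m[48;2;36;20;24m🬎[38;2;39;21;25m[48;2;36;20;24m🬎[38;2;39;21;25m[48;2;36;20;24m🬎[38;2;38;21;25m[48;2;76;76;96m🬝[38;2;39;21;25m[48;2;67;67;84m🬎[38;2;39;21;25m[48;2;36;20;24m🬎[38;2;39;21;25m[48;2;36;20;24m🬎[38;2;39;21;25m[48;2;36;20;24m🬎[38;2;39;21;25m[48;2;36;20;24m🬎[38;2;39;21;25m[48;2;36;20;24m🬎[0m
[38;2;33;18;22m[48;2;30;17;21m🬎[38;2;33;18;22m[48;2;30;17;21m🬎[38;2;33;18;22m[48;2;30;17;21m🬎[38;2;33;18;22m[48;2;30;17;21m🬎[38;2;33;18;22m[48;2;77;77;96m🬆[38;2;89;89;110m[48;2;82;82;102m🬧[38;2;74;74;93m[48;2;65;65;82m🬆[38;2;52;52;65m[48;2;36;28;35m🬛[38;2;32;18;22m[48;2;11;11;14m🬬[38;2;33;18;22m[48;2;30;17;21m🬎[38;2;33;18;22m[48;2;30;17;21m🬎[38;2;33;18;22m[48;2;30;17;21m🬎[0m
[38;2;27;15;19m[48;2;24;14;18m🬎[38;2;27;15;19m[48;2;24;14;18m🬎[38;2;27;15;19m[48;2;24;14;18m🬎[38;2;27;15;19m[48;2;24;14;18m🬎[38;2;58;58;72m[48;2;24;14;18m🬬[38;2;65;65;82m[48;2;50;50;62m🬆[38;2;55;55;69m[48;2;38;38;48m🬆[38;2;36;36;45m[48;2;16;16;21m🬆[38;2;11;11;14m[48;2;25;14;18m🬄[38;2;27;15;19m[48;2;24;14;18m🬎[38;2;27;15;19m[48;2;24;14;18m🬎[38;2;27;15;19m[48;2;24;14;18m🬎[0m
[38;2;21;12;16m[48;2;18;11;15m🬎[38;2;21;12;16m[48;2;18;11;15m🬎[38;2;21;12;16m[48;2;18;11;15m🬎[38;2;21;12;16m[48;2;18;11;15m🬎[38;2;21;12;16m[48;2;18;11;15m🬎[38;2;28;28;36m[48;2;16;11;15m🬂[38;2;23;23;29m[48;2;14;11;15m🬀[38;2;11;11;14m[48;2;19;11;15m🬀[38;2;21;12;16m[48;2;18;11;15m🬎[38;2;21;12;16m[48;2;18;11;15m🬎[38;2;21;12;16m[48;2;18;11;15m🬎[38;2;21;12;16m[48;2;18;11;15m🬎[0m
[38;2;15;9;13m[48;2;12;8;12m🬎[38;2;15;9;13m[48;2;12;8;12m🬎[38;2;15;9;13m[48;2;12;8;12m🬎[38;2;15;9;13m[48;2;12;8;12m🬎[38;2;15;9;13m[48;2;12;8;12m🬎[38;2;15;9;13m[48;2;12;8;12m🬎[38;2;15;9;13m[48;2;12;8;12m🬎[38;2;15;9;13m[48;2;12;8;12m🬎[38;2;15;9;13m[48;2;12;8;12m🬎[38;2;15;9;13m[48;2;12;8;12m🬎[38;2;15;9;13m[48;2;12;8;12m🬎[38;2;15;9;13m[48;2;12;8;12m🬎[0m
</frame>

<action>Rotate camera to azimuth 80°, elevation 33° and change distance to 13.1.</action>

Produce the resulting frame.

<frame>
[38;2;47;26;30m[48;2;43;23;27m🬂[38;2;47;26;30m[48;2;43;23;27m🬂[38;2;47;26;30m[48;2;43;23;27m🬂[38;2;47;26;30m[48;2;43;23;27m🬂[38;2;47;26;30m[48;2;43;23;27m🬂[38;2;47;26;30m[48;2;43;23;27m🬂[38;2;47;26;30m[48;2;43;23;27m🬂[38;2;47;26;30m[48;2;43;23;27m🬂[38;2;47;26;30m[48;2;43;23;27m🬂[38;2;47;26;30m[48;2;43;23;27m🬂[38;2;47;26;30m[48;2;43;23;27m🬂[38;2;47;26;30m[48;2;43;23;27m🬂[0m
[38;2;39;21;25m[48;2;36;20;24m🬎[38;2;39;21;25m[48;2;36;20;24m🬎[38;2;39;21;25m[48;2;36;20;24m🬎[38;2;39;21;25m[48;2;36;20;24m🬎[38;2;39;21;25m[48;2;36;20;24m🬎[38;2;39;21;25m[48;2;36;20;24m🬎[38;2;39;21;25m[48;2;36;20;24m🬎[38;2;39;21;25m[48;2;36;20;24m🬎[38;2;39;21;25m[48;2;36;20;24m🬎[38;2;39;21;25m[48;2;36;20;24m🬎[38;2;39;21;25m[48;2;36;20;24m🬎[38;2;39;21;25m[48;2;36;20;24m🬎[0m
[38;2;33;18;22m[48;2;30;17;21m🬎[38;2;33;18;22m[48;2;30;17;21m🬎[38;2;33;18;22m[48;2;30;17;21m🬎[38;2;33;18;22m[48;2;30;17;21m🬎[38;2;33;18;22m[48;2;30;17;21m🬎[38;2;33;18;22m[48;2;82;82;103m🬆[38;2;40;32;40m[48;2;70;70;88m🬨[38;2;32;18;22m[48;2;11;11;14m🬬[38;2;33;18;22m[48;2;30;17;21m🬎[38;2;33;18;22m[48;2;30;17;21m🬎[38;2;33;18;22m[48;2;30;17;21m🬎[38;2;33;18;22m[48;2;30;17;21m🬎[0m
[38;2;27;15;19m[48;2;24;14;18m🬎[38;2;27;15;19m[48;2;24;14;18m🬎[38;2;27;15;19m[48;2;24;14;18m🬎[38;2;27;15;19m[48;2;24;14;18m🬎[38;2;27;15;19m[48;2;24;14;18m🬎[38;2;57;57;72m[48;2;24;20;26m🬊[38;2;41;41;52m[48;2;15;15;19m🬂[38;2;11;11;14m[48;2;25;14;18m🬄[38;2;27;15;19m[48;2;24;14;18m🬎[38;2;27;15;19m[48;2;24;14;18m🬎[38;2;27;15;19m[48;2;24;14;18m🬎[38;2;27;15;19m[48;2;24;14;18m🬎[0m
[38;2;21;12;16m[48;2;18;11;15m🬎[38;2;21;12;16m[48;2;18;11;15m🬎[38;2;21;12;16m[48;2;18;11;15m🬎[38;2;21;12;16m[48;2;18;11;15m🬎[38;2;21;12;16m[48;2;18;11;15m🬎[38;2;21;12;16m[48;2;18;11;15m🬎[38;2;21;12;16m[48;2;18;11;15m🬎[38;2;21;12;16m[48;2;18;11;15m🬎[38;2;21;12;16m[48;2;18;11;15m🬎[38;2;21;12;16m[48;2;18;11;15m🬎[38;2;21;12;16m[48;2;18;11;15m🬎[38;2;21;12;16m[48;2;18;11;15m🬎[0m
[38;2;15;9;13m[48;2;12;8;12m🬎[38;2;15;9;13m[48;2;12;8;12m🬎[38;2;15;9;13m[48;2;12;8;12m🬎[38;2;15;9;13m[48;2;12;8;12m🬎[38;2;15;9;13m[48;2;12;8;12m🬎[38;2;15;9;13m[48;2;12;8;12m🬎[38;2;15;9;13m[48;2;12;8;12m🬎[38;2;15;9;13m[48;2;12;8;12m🬎[38;2;15;9;13m[48;2;12;8;12m🬎[38;2;15;9;13m[48;2;12;8;12m🬎[38;2;15;9;13m[48;2;12;8;12m🬎[38;2;15;9;13m[48;2;12;8;12m🬎[0m
</frame>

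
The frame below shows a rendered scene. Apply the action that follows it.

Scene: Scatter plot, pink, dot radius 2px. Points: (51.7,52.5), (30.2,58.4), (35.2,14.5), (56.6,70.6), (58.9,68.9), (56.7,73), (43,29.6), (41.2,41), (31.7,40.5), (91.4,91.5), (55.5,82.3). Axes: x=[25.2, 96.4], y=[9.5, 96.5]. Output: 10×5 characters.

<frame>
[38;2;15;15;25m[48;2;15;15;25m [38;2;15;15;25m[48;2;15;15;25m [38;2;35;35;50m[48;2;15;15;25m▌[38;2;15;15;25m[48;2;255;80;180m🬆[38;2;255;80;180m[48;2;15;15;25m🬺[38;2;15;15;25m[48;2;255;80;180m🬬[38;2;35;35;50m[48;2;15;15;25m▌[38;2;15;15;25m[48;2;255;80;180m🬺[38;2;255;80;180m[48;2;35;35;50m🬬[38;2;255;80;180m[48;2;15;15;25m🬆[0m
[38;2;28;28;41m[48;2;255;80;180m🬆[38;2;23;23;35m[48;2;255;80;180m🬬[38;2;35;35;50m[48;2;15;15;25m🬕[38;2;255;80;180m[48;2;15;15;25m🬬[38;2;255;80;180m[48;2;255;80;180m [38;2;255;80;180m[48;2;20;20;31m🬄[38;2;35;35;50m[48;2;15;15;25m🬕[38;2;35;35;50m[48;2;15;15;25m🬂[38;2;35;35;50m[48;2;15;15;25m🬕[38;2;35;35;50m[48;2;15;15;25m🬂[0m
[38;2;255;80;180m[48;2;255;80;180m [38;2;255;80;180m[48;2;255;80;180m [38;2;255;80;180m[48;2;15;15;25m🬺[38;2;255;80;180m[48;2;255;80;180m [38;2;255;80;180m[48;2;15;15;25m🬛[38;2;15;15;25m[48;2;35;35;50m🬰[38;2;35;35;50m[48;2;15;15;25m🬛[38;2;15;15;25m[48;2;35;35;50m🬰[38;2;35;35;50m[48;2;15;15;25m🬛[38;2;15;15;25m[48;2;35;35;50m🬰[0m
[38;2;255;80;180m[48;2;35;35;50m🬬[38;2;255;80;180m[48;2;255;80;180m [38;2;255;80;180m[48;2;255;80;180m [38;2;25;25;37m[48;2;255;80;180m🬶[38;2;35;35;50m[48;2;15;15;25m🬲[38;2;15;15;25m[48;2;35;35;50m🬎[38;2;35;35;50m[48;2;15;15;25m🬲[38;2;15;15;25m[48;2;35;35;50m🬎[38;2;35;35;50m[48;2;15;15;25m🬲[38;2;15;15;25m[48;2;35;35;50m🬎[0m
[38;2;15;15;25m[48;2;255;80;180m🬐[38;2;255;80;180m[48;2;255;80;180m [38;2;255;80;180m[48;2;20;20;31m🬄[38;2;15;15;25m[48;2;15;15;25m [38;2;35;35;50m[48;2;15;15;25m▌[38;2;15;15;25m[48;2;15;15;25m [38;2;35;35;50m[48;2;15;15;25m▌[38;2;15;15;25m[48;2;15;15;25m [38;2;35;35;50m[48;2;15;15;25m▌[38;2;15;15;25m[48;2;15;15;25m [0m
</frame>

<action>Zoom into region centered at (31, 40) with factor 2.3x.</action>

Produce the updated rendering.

<frame>
[38;2;15;15;25m[48;2;15;15;25m [38;2;15;15;25m[48;2;15;15;25m [38;2;35;35;50m[48;2;15;15;25m▌[38;2;15;15;25m[48;2;255;80;180m🬺[38;2;255;80;180m[48;2;35;35;50m🬬[38;2;255;80;180m[48;2;15;15;25m🬆[38;2;35;35;50m[48;2;15;15;25m▌[38;2;15;15;25m[48;2;15;15;25m [38;2;35;35;50m[48;2;15;15;25m▌[38;2;15;15;25m[48;2;15;15;25m [0m
[38;2;35;35;50m[48;2;15;15;25m🬂[38;2;35;35;50m[48;2;15;15;25m🬂[38;2;35;35;50m[48;2;15;15;25m🬕[38;2;35;35;50m[48;2;15;15;25m🬂[38;2;35;35;50m[48;2;255;80;180m🬆[38;2;23;23;35m[48;2;255;80;180m🬬[38;2;35;35;50m[48;2;15;15;25m🬕[38;2;28;28;41m[48;2;255;80;180m🬆[38;2;27;27;40m[48;2;255;80;180m🬬[38;2;35;35;50m[48;2;15;15;25m🬂[0m
[38;2;15;15;25m[48;2;35;35;50m🬰[38;2;15;15;25m[48;2;35;35;50m🬰[38;2;35;35;50m[48;2;15;15;25m🬛[38;2;23;23;35m[48;2;255;80;180m🬺[38;2;255;80;180m[48;2;35;35;50m🬬[38;2;255;80;180m[48;2;21;21;33m🬆[38;2;255;80;180m[48;2;31;31;45m🬁[38;2;255;80;180m[48;2;15;15;25m🬬[38;2;255;80;180m[48;2;25;25;37m🬕[38;2;15;15;25m[48;2;35;35;50m🬰[0m
[38;2;15;15;25m[48;2;35;35;50m🬎[38;2;15;15;25m[48;2;35;35;50m🬎[38;2;35;35;50m[48;2;15;15;25m🬲[38;2;15;15;25m[48;2;35;35;50m🬎[38;2;35;35;50m[48;2;15;15;25m🬲[38;2;15;15;25m[48;2;35;35;50m🬎[38;2;35;35;50m[48;2;15;15;25m🬲[38;2;25;25;37m[48;2;255;80;180m🬐[38;2;255;80;180m[48;2;255;80;180m [38;2;23;23;35m[48;2;255;80;180m🬸[0m
[38;2;15;15;25m[48;2;15;15;25m [38;2;15;15;25m[48;2;15;15;25m [38;2;35;35;50m[48;2;15;15;25m▌[38;2;15;15;25m[48;2;15;15;25m [38;2;35;35;50m[48;2;15;15;25m▌[38;2;15;15;25m[48;2;15;15;25m [38;2;35;35;50m[48;2;15;15;25m▌[38;2;15;15;25m[48;2;15;15;25m [38;2;255;80;180m[48;2;23;23;35m🬀[38;2;15;15;25m[48;2;15;15;25m [0m
</frame>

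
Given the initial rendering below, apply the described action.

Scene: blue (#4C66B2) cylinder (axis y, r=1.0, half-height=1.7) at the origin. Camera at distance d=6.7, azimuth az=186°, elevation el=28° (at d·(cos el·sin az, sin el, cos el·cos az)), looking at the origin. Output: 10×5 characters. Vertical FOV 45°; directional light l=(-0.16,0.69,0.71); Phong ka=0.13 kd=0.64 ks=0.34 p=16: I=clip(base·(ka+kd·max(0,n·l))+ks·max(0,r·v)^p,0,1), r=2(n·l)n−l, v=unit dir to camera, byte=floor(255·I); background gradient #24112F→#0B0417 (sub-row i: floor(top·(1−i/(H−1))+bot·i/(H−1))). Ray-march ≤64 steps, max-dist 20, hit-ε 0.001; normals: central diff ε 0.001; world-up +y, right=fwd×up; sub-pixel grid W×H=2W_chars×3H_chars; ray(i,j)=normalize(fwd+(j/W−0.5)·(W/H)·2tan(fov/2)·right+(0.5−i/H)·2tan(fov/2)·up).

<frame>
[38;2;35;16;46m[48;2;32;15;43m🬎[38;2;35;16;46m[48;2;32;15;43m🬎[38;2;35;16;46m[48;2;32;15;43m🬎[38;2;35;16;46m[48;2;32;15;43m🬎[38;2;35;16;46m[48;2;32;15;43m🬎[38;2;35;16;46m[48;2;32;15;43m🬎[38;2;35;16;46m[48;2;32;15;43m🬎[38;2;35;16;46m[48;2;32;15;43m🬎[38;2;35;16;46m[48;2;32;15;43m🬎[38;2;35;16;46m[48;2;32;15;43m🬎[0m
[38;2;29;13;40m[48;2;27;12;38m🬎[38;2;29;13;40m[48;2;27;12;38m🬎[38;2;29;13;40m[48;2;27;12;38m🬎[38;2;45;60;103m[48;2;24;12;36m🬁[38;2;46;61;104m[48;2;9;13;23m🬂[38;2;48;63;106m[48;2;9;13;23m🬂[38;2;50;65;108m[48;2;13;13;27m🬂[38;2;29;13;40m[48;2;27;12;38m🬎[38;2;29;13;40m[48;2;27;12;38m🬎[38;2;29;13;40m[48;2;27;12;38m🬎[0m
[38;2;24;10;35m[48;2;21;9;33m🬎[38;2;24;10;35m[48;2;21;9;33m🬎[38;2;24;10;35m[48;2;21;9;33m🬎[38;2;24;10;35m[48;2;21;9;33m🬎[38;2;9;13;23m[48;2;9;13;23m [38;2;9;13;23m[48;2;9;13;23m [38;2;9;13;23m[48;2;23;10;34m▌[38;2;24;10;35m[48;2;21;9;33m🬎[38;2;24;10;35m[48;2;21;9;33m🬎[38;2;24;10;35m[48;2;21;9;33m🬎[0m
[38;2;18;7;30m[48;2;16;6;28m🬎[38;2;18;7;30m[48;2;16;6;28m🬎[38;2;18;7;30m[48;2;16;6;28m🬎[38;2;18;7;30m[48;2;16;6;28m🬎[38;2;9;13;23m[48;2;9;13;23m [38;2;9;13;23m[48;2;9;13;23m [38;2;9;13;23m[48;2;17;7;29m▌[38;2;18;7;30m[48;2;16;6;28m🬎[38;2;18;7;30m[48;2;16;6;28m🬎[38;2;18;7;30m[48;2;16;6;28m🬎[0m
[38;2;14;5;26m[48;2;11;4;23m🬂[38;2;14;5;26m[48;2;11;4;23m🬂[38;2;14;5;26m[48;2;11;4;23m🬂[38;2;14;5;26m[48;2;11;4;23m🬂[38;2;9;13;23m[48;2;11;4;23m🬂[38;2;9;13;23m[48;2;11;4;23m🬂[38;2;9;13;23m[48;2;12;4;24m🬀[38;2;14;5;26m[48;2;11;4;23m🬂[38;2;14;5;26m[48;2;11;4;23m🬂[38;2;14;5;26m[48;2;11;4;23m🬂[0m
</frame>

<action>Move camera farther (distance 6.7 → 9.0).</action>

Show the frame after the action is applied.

<frame>
[38;2;35;16;46m[48;2;32;15;43m🬎[38;2;35;16;46m[48;2;32;15;43m🬎[38;2;35;16;46m[48;2;32;15;43m🬎[38;2;35;16;46m[48;2;32;15;43m🬎[38;2;35;16;46m[48;2;32;15;43m🬎[38;2;35;16;46m[48;2;32;15;43m🬎[38;2;35;16;46m[48;2;32;15;43m🬎[38;2;35;16;46m[48;2;32;15;43m🬎[38;2;35;16;46m[48;2;32;15;43m🬎[38;2;35;16;46m[48;2;32;15;43m🬎[0m
[38;2;29;13;40m[48;2;27;12;38m🬎[38;2;29;13;40m[48;2;27;12;38m🬎[38;2;29;13;40m[48;2;27;12;38m🬎[38;2;29;13;40m[48;2;27;12;38m🬎[38;2;48;63;106m[48;2;19;13;32m🬋[38;2;52;67;110m[48;2;19;13;32m🬋[38;2;54;69;113m[48;2;24;13;36m🬃[38;2;29;13;40m[48;2;27;12;38m🬎[38;2;29;13;40m[48;2;27;12;38m🬎[38;2;29;13;40m[48;2;27;12;38m🬎[0m
[38;2;24;10;35m[48;2;21;9;33m🬎[38;2;24;10;35m[48;2;21;9;33m🬎[38;2;24;10;35m[48;2;21;9;33m🬎[38;2;24;10;35m[48;2;21;9;33m🬎[38;2;9;13;23m[48;2;21;9;33m🬬[38;2;9;13;23m[48;2;9;13;23m [38;2;9;13;23m[48;2;22;9;34m🬄[38;2;24;10;35m[48;2;21;9;33m🬎[38;2;24;10;35m[48;2;21;9;33m🬎[38;2;24;10;35m[48;2;21;9;33m🬎[0m
[38;2;18;7;30m[48;2;16;6;28m🬎[38;2;18;7;30m[48;2;16;6;28m🬎[38;2;18;7;30m[48;2;16;6;28m🬎[38;2;18;7;30m[48;2;16;6;28m🬎[38;2;17;7;29m[48;2;9;13;23m▌[38;2;9;13;23m[48;2;9;13;23m [38;2;18;7;30m[48;2;16;6;28m🬎[38;2;18;7;30m[48;2;16;6;28m🬎[38;2;18;7;30m[48;2;16;6;28m🬎[38;2;18;7;30m[48;2;16;6;28m🬎[0m
[38;2;14;5;26m[48;2;11;4;23m🬂[38;2;14;5;26m[48;2;11;4;23m🬂[38;2;14;5;26m[48;2;11;4;23m🬂[38;2;14;5;26m[48;2;11;4;23m🬂[38;2;14;5;26m[48;2;11;4;23m🬂[38;2;14;5;26m[48;2;11;4;23m🬂[38;2;14;5;26m[48;2;11;4;23m🬂[38;2;14;5;26m[48;2;11;4;23m🬂[38;2;14;5;26m[48;2;11;4;23m🬂[38;2;14;5;26m[48;2;11;4;23m🬂[0m
</frame>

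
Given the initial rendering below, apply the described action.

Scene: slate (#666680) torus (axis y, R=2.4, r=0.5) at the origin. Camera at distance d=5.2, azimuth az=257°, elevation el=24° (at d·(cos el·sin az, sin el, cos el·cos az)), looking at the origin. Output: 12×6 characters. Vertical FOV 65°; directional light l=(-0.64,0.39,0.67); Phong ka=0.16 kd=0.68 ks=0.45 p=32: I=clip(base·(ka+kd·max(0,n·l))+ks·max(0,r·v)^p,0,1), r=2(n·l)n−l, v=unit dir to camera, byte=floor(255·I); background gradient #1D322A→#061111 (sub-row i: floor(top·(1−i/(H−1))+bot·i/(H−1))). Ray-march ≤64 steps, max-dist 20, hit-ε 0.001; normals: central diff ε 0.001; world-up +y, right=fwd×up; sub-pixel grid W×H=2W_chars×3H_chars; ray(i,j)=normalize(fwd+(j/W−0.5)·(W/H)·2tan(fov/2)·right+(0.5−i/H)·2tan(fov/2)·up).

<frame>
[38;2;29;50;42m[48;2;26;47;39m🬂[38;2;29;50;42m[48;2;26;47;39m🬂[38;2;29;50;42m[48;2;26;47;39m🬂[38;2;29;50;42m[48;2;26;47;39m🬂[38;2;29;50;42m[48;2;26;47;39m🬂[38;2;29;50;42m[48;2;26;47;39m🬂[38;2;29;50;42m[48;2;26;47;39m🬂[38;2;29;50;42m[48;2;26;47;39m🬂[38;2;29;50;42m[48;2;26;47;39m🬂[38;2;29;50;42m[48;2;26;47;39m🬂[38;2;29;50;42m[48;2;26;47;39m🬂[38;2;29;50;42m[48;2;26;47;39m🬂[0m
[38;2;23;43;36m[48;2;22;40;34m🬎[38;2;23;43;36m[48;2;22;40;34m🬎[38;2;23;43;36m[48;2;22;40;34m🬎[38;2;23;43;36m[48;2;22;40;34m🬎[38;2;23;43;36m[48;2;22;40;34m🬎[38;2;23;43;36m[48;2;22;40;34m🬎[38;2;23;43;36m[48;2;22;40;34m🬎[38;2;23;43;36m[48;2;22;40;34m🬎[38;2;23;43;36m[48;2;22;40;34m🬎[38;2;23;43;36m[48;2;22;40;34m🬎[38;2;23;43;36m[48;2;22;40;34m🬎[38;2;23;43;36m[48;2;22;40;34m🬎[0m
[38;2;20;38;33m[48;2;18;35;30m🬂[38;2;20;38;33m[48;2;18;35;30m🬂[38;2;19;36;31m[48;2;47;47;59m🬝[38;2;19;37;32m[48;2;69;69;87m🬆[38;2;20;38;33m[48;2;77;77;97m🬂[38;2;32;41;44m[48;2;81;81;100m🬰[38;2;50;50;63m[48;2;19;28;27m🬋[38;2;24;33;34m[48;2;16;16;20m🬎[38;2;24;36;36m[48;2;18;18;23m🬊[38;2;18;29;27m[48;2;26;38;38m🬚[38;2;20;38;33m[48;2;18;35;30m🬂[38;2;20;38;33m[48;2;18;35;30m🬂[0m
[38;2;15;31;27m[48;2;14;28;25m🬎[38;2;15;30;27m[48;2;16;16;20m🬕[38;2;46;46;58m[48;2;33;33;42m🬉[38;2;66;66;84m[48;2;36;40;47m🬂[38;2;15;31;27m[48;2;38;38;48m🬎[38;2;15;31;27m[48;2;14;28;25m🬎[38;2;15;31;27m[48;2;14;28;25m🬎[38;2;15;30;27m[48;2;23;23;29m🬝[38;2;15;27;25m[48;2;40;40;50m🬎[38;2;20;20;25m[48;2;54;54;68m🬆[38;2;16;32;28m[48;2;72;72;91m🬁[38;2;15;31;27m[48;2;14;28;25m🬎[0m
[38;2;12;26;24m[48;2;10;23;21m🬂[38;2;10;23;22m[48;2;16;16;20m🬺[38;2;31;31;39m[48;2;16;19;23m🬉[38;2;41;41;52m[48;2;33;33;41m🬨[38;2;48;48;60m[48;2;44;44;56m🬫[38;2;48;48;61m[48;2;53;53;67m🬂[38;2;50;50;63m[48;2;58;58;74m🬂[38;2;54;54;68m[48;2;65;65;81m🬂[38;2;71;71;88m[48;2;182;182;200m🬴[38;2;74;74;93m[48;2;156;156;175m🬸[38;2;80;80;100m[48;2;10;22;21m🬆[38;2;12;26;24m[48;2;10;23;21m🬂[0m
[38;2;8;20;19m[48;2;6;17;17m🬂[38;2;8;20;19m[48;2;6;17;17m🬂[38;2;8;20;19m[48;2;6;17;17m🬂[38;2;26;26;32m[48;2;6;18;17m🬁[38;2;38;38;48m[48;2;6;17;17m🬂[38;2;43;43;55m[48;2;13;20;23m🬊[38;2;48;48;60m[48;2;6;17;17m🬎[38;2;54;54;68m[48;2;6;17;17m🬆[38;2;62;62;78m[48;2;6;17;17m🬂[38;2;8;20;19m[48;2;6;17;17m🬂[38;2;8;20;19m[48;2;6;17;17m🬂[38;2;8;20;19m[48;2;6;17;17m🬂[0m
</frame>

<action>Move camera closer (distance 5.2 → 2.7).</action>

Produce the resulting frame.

<frame>
[38;2;29;50;42m[48;2;26;47;39m🬂[38;2;29;50;42m[48;2;26;47;39m🬂[38;2;29;50;42m[48;2;26;47;39m🬂[38;2;29;50;42m[48;2;26;47;39m🬂[38;2;29;50;42m[48;2;26;47;39m🬂[38;2;29;50;42m[48;2;26;47;39m🬂[38;2;29;50;42m[48;2;26;47;39m🬂[38;2;29;50;42m[48;2;26;47;39m🬂[38;2;29;50;42m[48;2;26;47;39m🬂[38;2;29;50;42m[48;2;26;47;39m🬂[38;2;29;50;42m[48;2;26;47;39m🬂[38;2;29;50;42m[48;2;26;47;39m🬂[0m
[38;2;23;43;36m[48;2;22;40;34m🬎[38;2;23;43;36m[48;2;22;40;34m🬎[38;2;23;43;36m[48;2;22;40;34m🬎[38;2;23;43;36m[48;2;49;49;62m🬎[38;2;23;43;36m[48;2;61;61;77m🬎[38;2;23;43;36m[48;2;60;60;75m🬎[38;2;23;43;36m[48;2;53;53;67m🬎[38;2;23;43;36m[48;2;45;45;56m🬎[38;2;23;43;36m[48;2;40;40;50m🬎[38;2;43;43;54m[48;2;23;42;36m🬏[38;2;23;43;36m[48;2;22;40;34m🬎[38;2;23;43;36m[48;2;22;40;34m🬎[0m
[38;2;49;49;61m[48;2;72;72;91m🬂[38;2;68;68;86m[48;2;79;79;100m🬂[38;2;83;83;104m[48;2;76;76;96m🬍[38;2;82;82;103m[48;2;57;57;72m🬎[38;2;96;96;116m[48;2;36;41;48m🬆[38;2;65;65;81m[48;2;27;38;40m🬆[38;2;51;51;64m[48;2;26;34;36m🬂[38;2;34;34;43m[48;2;18;26;26m🬂[38;2;23;23;30m[48;2;16;16;20m🬀[38;2;16;16;20m[48;2;16;16;20m [38;2;16;16;20m[48;2;17;17;21m🬺[38;2;30;30;38m[48;2;17;17;21m🬁[0m
[38;2;66;66;83m[48;2;51;51;64m🬎[38;2;64;64;81m[48;2;14;28;25m🬆[38;2;56;56;70m[48;2;14;29;26m🬀[38;2;15;31;27m[48;2;14;28;25m🬎[38;2;15;31;27m[48;2;14;28;25m🬎[38;2;15;31;27m[48;2;14;28;25m🬎[38;2;15;31;27m[48;2;14;28;25m🬎[38;2;15;31;27m[48;2;14;28;25m🬎[38;2;15;31;27m[48;2;14;28;25m🬎[38;2;15;31;27m[48;2;14;28;25m🬎[38;2;16;16;20m[48;2;14;29;26m🬂[38;2;16;16;20m[48;2;14;28;25m🬬[0m
[38;2;44;44;55m[48;2;10;23;22m🬀[38;2;12;26;24m[48;2;10;23;21m🬂[38;2;12;26;24m[48;2;10;23;21m🬂[38;2;12;26;24m[48;2;10;23;21m🬂[38;2;12;26;24m[48;2;10;23;21m🬂[38;2;12;26;24m[48;2;10;23;21m🬂[38;2;12;26;24m[48;2;10;23;21m🬂[38;2;12;26;24m[48;2;10;23;21m🬂[38;2;12;26;24m[48;2;10;23;21m🬂[38;2;12;26;24m[48;2;10;23;21m🬂[38;2;12;26;24m[48;2;10;23;21m🬂[38;2;12;26;24m[48;2;10;23;21m🬂[0m
[38;2;7;19;18m[48;2;23;23;29m🬊[38;2;8;20;19m[48;2;6;17;17m🬂[38;2;8;20;19m[48;2;6;17;17m🬂[38;2;8;20;19m[48;2;6;17;17m🬂[38;2;8;20;19m[48;2;6;17;17m🬂[38;2;8;20;19m[48;2;6;17;17m🬂[38;2;8;20;19m[48;2;6;17;17m🬂[38;2;8;20;19m[48;2;6;17;17m🬂[38;2;8;20;19m[48;2;6;17;17m🬂[38;2;8;20;19m[48;2;6;17;17m🬂[38;2;8;20;19m[48;2;6;17;17m🬂[38;2;7;18;18m[48;2;16;16;20m🬝[0m
</frame>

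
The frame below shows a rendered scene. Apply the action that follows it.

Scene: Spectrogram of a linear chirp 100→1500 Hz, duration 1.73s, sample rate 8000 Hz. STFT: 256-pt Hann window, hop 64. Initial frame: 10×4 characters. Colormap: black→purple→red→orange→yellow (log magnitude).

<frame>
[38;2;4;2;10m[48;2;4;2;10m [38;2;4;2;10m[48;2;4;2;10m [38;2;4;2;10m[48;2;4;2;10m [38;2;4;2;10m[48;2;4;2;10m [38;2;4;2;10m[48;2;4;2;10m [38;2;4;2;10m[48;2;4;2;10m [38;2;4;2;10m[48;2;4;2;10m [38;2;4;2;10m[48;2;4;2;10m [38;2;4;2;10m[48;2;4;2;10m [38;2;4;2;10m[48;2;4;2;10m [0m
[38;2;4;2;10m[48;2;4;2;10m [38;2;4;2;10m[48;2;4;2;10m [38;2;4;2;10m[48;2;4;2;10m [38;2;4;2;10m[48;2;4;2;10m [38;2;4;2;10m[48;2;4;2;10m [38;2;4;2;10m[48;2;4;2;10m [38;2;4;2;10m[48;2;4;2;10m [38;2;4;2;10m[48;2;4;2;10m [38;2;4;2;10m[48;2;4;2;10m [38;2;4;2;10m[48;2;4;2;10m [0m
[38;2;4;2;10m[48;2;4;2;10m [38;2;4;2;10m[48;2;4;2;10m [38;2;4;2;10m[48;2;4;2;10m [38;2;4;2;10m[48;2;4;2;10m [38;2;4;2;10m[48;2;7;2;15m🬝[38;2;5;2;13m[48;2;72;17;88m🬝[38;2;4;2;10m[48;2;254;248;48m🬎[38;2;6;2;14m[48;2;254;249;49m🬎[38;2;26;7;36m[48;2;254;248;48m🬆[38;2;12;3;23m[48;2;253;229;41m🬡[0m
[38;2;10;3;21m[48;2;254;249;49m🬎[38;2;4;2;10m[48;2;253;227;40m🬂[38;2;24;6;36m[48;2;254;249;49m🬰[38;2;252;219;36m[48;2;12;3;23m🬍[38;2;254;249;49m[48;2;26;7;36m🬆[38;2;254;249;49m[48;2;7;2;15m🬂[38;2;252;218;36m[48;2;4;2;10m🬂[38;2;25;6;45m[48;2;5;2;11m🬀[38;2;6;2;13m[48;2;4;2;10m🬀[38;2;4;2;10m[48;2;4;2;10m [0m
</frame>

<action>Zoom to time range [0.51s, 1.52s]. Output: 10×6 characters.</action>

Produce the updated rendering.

<frame>
[38;2;4;2;10m[48;2;4;2;10m [38;2;4;2;10m[48;2;4;2;10m [38;2;4;2;10m[48;2;4;2;10m [38;2;4;2;10m[48;2;4;2;10m [38;2;4;2;10m[48;2;4;2;10m [38;2;4;2;10m[48;2;4;2;10m [38;2;4;2;10m[48;2;4;2;10m [38;2;4;2;10m[48;2;4;2;10m [38;2;4;2;10m[48;2;4;2;10m [38;2;4;2;10m[48;2;4;2;10m [0m
[38;2;4;2;10m[48;2;4;2;10m [38;2;4;2;10m[48;2;4;2;10m [38;2;4;2;10m[48;2;4;2;10m [38;2;4;2;10m[48;2;4;2;10m [38;2;4;2;10m[48;2;4;2;10m [38;2;4;2;10m[48;2;4;2;10m [38;2;4;2;10m[48;2;4;2;10m [38;2;4;2;10m[48;2;4;2;10m [38;2;4;2;10m[48;2;4;2;10m [38;2;4;2;10m[48;2;4;2;10m [0m
[38;2;4;2;10m[48;2;4;2;10m [38;2;4;2;10m[48;2;4;2;10m [38;2;4;2;10m[48;2;4;2;10m [38;2;4;2;10m[48;2;4;2;10m [38;2;4;2;10m[48;2;4;2;10m [38;2;4;2;10m[48;2;4;2;10m [38;2;4;2;10m[48;2;4;2;10m [38;2;4;2;10m[48;2;4;2;10m [38;2;4;2;10m[48;2;4;2;10m [38;2;4;2;10m[48;2;4;2;10m [0m
[38;2;4;2;10m[48;2;4;2;10m [38;2;4;2;10m[48;2;4;2;10m [38;2;4;2;10m[48;2;4;2;10m [38;2;4;2;10m[48;2;4;2;10m [38;2;4;2;10m[48;2;4;2;10m [38;2;4;2;10m[48;2;4;2;11m🬝[38;2;4;2;10m[48;2;5;2;11m🬝[38;2;4;2;10m[48;2;6;2;14m🬎[38;2;5;2;11m[48;2;15;4;29m🬝[38;2;13;3;25m[48;2;251;171;18m🬝[0m
[38;2;6;2;13m[48;2;25;6;45m🬝[38;2;4;2;11m[48;2;227;147;61m🬎[38;2;6;2;13m[48;2;254;249;49m🬎[38;2;22;5;36m[48;2;254;249;49m🬎[38;2;5;2;13m[48;2;253;226;39m🬂[38;2;21;5;38m[48;2;245;201;46m🬡[38;2;254;249;49m[48;2;51;13;43m🬋[38;2;253;238;44m[48;2;6;2;14m🬎[38;2;254;249;49m[48;2;34;9;38m🬂[38;2;254;249;49m[48;2;7;2;16m🬂[0m
[38;2;254;249;49m[48;2;13;3;25m🬂[38;2;254;249;49m[48;2;6;2;13m🬂[38;2;253;211;34m[48;2;19;5;26m🬀[38;2;25;6;45m[48;2;6;2;13m🬀[38;2;6;2;14m[48;2;4;2;10m🬂[38;2;5;2;12m[48;2;4;2;10m🬀[38;2;4;2;11m[48;2;4;2;10m🬀[38;2;4;2;10m[48;2;4;2;10m [38;2;4;2;10m[48;2;4;2;10m [38;2;4;2;10m[48;2;4;2;10m [0m
</frame>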